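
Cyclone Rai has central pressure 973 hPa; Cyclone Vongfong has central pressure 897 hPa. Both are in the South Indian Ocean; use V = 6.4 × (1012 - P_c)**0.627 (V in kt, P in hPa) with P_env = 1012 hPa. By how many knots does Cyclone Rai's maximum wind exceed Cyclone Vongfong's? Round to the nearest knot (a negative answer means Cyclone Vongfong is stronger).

-62 kt

Cyclone Rai: ΔP = 39; V ≈ 6.4 × 39^0.627 ≈ 63.65 kt.
Cyclone Vongfong: ΔP = 115; V ≈ 6.4 × 115^0.627 ≈ 125.38 kt.
Difference ≈ 63.65 − 125.38 = -61.73 → -62 kt.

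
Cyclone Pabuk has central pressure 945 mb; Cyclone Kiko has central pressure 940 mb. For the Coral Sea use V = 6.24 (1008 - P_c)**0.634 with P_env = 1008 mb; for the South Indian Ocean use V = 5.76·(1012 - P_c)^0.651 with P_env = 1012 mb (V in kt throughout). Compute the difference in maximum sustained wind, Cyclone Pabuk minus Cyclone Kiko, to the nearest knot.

Cyclone Pabuk: ΔP = 63; V ≈ 6.24 × 63^0.634 ≈ 86.29 kt.
Cyclone Kiko: ΔP = 72; V ≈ 5.76 × 72^0.651 ≈ 93.23 kt.
Difference ≈ 86.29 − 93.23 = -6.94 → -7 kt.

-7 kt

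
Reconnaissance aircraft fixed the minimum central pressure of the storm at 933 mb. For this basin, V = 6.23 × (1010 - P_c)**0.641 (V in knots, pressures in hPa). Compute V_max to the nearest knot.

101 kt

ΔP = 1010 − 933 = 77 mb.
77^0.641 ≈ 16.190.
V ≈ 6.23 × 16.190 ≈ 100.9 kt.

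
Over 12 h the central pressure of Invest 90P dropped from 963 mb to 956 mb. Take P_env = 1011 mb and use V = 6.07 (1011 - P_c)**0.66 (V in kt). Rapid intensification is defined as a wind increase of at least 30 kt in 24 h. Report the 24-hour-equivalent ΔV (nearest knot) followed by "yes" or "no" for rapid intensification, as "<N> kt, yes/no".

15 kt, no

V₁: ΔP = 48, V ≈ 6.07 × 48^0.66 ≈ 78.13 kt.
V₂: ΔP = 55, V ≈ 6.07 × 55^0.66 ≈ 85.47 kt.
ΔV over 12 h = 7.34 kt → 24 h equivalent = 7.34 × 24/12 ≈ 14.68 kt.
15 kt < 30 kt ⇒ not rapid intensification.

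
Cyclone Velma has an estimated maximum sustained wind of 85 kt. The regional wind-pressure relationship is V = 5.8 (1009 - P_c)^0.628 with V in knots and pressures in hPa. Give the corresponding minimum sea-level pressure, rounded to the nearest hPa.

ΔP = (V / 5.8)^(1/0.628) = (85/5.8)^1.592.
85/5.8 = 14.655; 14.655^1.592 ≈ 71.89 hPa.
P_c = 1009 − 71.89 = 937.11 ≈ 937 hPa.

937 hPa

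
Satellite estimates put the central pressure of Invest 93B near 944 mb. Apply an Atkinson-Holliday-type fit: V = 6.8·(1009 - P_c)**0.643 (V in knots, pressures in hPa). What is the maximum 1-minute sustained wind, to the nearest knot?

100 kt

ΔP = 1009 − 944 = 65 mb.
65^0.643 ≈ 14.645.
V ≈ 6.8 × 14.645 ≈ 99.6 kt.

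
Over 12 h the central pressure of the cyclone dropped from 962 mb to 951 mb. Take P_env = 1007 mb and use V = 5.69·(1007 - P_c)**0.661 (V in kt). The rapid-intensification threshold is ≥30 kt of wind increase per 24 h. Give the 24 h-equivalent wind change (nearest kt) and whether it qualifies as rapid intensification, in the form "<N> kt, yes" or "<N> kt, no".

V₁: ΔP = 45, V ≈ 5.69 × 45^0.661 ≈ 70.45 kt.
V₂: ΔP = 56, V ≈ 5.69 × 56^0.661 ≈ 81.41 kt.
ΔV over 12 h = 10.96 kt → 24 h equivalent = 10.96 × 24/12 ≈ 21.92 kt.
22 kt < 30 kt ⇒ not rapid intensification.

22 kt, no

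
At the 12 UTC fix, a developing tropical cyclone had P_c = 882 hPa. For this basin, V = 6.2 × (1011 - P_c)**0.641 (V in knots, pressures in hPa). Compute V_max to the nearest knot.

ΔP = 1011 − 882 = 129 hPa.
129^0.641 ≈ 22.537.
V ≈ 6.2 × 22.537 ≈ 139.7 kt.

140 kt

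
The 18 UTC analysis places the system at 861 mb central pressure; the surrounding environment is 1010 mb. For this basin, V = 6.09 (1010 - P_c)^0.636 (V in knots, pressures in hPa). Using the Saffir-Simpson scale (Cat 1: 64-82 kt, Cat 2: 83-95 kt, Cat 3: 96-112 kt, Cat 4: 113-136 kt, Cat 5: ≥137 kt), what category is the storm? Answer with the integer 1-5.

5

ΔP = 1010 − 861 = 149 mb.
V ≈ 6.09 × 149^0.636 = 6.09 × 24.11 ≈ 147 kt.
147 kt falls in the Category 5 band.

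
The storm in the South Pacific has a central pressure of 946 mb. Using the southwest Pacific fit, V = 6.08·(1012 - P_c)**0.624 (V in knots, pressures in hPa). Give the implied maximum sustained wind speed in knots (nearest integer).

83 kt

ΔP = 1012 − 946 = 66 mb.
66^0.624 ≈ 13.658.
V ≈ 6.08 × 13.658 ≈ 83.0 kt.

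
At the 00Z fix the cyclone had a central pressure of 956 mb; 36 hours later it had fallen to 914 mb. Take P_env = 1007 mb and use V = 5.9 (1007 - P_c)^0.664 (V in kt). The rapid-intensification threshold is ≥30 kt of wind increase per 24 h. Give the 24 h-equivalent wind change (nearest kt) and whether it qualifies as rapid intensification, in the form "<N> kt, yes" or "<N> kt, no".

V₁: ΔP = 51, V ≈ 5.9 × 51^0.664 ≈ 80.29 kt.
V₂: ΔP = 93, V ≈ 5.9 × 93^0.664 ≈ 119.65 kt.
ΔV over 36 h = 39.36 kt → 24 h equivalent = 39.36 × 24/36 ≈ 26.24 kt.
26 kt < 30 kt ⇒ not rapid intensification.

26 kt, no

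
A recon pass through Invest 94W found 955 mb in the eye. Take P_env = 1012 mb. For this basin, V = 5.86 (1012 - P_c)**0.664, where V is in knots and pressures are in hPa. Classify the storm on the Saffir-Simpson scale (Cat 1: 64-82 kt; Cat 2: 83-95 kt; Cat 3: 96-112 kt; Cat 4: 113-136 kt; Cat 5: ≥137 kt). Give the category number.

2

ΔP = 1012 − 955 = 57 mb.
V ≈ 5.86 × 57^0.664 = 5.86 × 14.65 ≈ 86 kt.
86 kt falls in the Category 2 band.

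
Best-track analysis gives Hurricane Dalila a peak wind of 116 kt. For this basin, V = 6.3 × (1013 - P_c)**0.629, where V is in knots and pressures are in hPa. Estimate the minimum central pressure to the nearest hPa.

910 hPa

ΔP = (V / 6.3)^(1/0.629) = (116/6.3)^1.590.
116/6.3 = 18.413; 18.413^1.590 ≈ 102.64 hPa.
P_c = 1013 − 102.64 = 910.36 ≈ 910 hPa.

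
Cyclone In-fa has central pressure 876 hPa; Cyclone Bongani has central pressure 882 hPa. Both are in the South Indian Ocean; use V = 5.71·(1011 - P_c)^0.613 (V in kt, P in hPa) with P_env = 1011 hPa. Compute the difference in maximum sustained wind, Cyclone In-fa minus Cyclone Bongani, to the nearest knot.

3 kt

Cyclone In-fa: ΔP = 135; V ≈ 5.71 × 135^0.613 ≈ 115.49 kt.
Cyclone Bongani: ΔP = 129; V ≈ 5.71 × 129^0.613 ≈ 112.31 kt.
Difference ≈ 115.49 − 112.31 = 3.18 → 3 kt.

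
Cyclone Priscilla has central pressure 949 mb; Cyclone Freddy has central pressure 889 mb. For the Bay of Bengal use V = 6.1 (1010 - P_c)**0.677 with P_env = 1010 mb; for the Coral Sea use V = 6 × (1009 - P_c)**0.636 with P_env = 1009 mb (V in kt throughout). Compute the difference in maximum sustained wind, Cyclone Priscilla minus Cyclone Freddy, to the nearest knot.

-27 kt

Cyclone Priscilla: ΔP = 61; V ≈ 6.1 × 61^0.677 ≈ 98.63 kt.
Cyclone Freddy: ΔP = 120; V ≈ 6 × 120^0.636 ≈ 126.04 kt.
Difference ≈ 98.63 − 126.04 = -27.41 → -27 kt.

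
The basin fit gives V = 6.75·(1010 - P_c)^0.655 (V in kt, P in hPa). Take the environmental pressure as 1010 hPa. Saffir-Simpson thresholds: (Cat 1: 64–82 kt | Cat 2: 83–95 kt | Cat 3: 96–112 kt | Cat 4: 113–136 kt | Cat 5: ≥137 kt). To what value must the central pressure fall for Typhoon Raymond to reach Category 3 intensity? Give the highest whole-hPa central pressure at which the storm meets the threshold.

Category 3 begins at V = 96 kt.
Required ΔP = (96/6.75)^(1/0.655) = 14.222^1.527 ≈ 57.58 hPa.
P_c ≤ 1010 − 57.58 = 952.42, so the highest integer P_c is 952 hPa.

952 hPa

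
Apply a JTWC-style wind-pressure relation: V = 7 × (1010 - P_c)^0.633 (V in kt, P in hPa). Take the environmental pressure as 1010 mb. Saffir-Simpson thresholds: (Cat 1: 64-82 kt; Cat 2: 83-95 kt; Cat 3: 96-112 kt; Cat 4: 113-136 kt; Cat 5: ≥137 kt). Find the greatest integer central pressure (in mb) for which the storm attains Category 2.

Category 2 begins at V = 83 kt.
Required ΔP = (83/7)^(1/0.633) = 11.857^1.580 ≈ 49.73 mb.
P_c ≤ 1010 − 49.73 = 960.27, so the highest integer P_c is 960 mb.

960 mb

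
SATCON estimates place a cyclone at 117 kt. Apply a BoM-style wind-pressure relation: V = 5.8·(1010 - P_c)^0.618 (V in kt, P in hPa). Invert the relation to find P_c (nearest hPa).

881 hPa

ΔP = (V / 5.8)^(1/0.618) = (117/5.8)^1.618.
117/5.8 = 20.172; 20.172^1.618 ≈ 129.20 hPa.
P_c = 1010 − 129.20 = 880.80 ≈ 881 hPa.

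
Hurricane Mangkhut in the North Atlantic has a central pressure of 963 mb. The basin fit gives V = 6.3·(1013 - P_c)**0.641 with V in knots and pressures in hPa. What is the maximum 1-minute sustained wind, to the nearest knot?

ΔP = 1013 − 963 = 50 mb.
50^0.641 ≈ 12.276.
V ≈ 6.3 × 12.276 ≈ 77.3 kt.

77 kt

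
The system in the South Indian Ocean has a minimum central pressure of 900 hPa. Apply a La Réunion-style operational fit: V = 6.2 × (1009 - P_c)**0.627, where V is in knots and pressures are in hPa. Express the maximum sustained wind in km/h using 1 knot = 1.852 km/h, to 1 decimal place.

217.5 km/h

ΔP = 1009 − 900 = 109 hPa.
V ≈ 6.2 × 109^0.627 = 6.2 × 18.944 ≈ 117.451 kt.
117.451 × 1.852 ≈ 217.52 km/h → 217.5 km/h.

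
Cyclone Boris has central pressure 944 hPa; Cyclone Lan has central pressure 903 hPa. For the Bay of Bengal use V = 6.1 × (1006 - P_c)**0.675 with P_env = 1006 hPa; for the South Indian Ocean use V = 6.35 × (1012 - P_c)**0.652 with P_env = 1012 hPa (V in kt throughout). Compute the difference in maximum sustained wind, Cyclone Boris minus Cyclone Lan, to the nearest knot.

Cyclone Boris: ΔP = 62; V ≈ 6.1 × 62^0.675 ≈ 98.90 kt.
Cyclone Lan: ΔP = 109; V ≈ 6.35 × 109^0.652 ≈ 135.26 kt.
Difference ≈ 98.90 − 135.26 = -36.36 → -36 kt.

-36 kt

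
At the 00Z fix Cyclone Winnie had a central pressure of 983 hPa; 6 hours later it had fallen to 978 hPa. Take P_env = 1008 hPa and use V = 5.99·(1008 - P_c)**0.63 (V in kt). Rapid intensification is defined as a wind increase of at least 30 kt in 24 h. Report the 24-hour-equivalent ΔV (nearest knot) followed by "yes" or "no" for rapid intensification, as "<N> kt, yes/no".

V₁: ΔP = 25, V ≈ 5.99 × 25^0.63 ≈ 45.51 kt.
V₂: ΔP = 30, V ≈ 5.99 × 30^0.63 ≈ 51.05 kt.
ΔV over 6 h = 5.54 kt → 24 h equivalent = 5.54 × 24/6 ≈ 22.16 kt.
22 kt < 30 kt ⇒ not rapid intensification.

22 kt, no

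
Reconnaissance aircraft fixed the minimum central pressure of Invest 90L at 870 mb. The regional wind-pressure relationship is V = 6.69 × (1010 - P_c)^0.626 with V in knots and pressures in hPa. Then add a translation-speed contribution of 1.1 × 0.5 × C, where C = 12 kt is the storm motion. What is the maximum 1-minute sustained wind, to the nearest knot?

ΔP = 1010 − 870 = 140 mb.
140^0.626 ≈ 22.053.
V ≈ 6.69 × 22.053 ≈ 147.5 kt.
Translation term: 1.1 × 0.5 × 12 = 6.6 kt.
Corrected V ≈ 154.1 kt → 154 kt.

154 kt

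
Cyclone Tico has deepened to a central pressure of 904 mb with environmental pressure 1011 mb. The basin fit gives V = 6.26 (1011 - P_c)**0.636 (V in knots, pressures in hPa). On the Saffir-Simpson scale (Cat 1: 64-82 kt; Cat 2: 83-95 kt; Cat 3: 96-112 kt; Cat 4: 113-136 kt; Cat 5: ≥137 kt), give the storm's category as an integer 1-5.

ΔP = 1011 − 904 = 107 mb.
V ≈ 6.26 × 107^0.636 = 6.26 × 19.53 ≈ 122 kt.
122 kt falls in the Category 4 band.

4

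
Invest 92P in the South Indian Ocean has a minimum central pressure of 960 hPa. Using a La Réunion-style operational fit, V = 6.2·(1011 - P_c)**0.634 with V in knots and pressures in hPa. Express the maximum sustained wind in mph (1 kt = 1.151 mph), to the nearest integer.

86 mph

ΔP = 1011 − 960 = 51 hPa.
V ≈ 6.2 × 51^0.634 = 6.2 × 12.095 ≈ 74.988 kt.
74.988 × 1.151 ≈ 86.31 mph → 86 mph.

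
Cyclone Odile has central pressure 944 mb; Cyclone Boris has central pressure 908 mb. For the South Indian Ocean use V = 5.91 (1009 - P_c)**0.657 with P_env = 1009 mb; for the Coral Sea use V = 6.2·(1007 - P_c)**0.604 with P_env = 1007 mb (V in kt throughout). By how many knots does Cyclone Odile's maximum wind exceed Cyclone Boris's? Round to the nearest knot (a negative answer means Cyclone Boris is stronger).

-8 kt

Cyclone Odile: ΔP = 65; V ≈ 5.91 × 65^0.657 ≈ 91.76 kt.
Cyclone Boris: ΔP = 99; V ≈ 6.2 × 99^0.604 ≈ 99.48 kt.
Difference ≈ 91.76 − 99.48 = -7.72 → -8 kt.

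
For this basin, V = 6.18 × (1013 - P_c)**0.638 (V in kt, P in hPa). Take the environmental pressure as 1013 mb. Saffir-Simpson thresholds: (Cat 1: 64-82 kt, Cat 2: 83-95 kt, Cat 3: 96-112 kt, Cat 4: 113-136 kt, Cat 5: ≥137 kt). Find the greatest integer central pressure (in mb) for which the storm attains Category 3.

Category 3 begins at V = 96 kt.
Required ΔP = (96/6.18)^(1/0.638) = 15.534^1.567 ≈ 73.66 mb.
P_c ≤ 1013 − 73.66 = 939.34, so the highest integer P_c is 939 mb.

939 mb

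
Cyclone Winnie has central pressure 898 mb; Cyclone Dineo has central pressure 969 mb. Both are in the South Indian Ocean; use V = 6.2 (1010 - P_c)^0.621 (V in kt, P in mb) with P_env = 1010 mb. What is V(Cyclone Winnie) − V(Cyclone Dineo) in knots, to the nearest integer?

54 kt

Cyclone Winnie: ΔP = 112; V ≈ 6.2 × 112^0.621 ≈ 116.13 kt.
Cyclone Dineo: ΔP = 41; V ≈ 6.2 × 41^0.621 ≈ 62.22 kt.
Difference ≈ 116.13 − 62.22 = 53.91 → 54 kt.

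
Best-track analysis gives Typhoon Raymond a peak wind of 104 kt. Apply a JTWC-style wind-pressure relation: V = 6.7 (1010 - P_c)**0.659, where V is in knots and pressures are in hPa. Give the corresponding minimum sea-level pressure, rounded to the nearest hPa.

ΔP = (V / 6.7)^(1/0.659) = (104/6.7)^1.517.
104/6.7 = 15.522; 15.522^1.517 ≈ 64.15 hPa.
P_c = 1010 − 64.15 = 945.85 ≈ 946 hPa.

946 hPa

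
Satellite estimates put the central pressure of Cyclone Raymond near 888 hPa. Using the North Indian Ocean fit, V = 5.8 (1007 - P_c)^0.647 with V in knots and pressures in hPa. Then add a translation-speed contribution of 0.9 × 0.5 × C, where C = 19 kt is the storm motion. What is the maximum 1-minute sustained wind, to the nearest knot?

136 kt

ΔP = 1007 − 888 = 119 hPa.
119^0.647 ≈ 22.023.
V ≈ 5.8 × 22.023 ≈ 127.7 kt.
Translation term: 0.9 × 0.5 × 19 = 8.55 kt.
Corrected V ≈ 136.25 kt → 136 kt.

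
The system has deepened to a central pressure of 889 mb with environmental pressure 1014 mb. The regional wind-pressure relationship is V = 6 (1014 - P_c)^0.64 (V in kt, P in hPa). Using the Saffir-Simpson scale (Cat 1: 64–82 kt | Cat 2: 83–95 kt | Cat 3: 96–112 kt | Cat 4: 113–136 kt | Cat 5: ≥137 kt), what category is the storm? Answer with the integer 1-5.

4

ΔP = 1014 − 889 = 125 mb.
V ≈ 6 × 125^0.64 = 6 × 21.98 ≈ 132 kt.
132 kt falls in the Category 4 band.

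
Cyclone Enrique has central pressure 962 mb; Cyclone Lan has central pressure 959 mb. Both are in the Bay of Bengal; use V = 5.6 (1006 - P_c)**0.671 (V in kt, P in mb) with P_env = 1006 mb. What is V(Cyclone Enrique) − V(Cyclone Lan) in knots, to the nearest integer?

-3 kt

Cyclone Enrique: ΔP = 44; V ≈ 5.6 × 44^0.671 ≈ 70.95 kt.
Cyclone Lan: ΔP = 47; V ≈ 5.6 × 47^0.671 ≈ 74.16 kt.
Difference ≈ 70.95 − 74.16 = -3.21 → -3 kt.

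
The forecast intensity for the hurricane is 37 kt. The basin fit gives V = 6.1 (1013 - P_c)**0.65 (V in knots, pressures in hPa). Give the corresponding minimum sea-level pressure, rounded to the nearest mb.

997 mb

ΔP = (V / 6.1)^(1/0.65) = (37/6.1)^1.538.
37/6.1 = 6.066; 6.066^1.538 ≈ 16.01 mb.
P_c = 1013 − 16.01 = 996.99 ≈ 997 mb.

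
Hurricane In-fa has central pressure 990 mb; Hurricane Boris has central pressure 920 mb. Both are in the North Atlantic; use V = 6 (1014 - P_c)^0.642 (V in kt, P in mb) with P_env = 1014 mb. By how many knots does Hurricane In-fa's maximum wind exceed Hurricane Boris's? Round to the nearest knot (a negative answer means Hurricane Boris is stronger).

Hurricane In-fa: ΔP = 24; V ≈ 6 × 24^0.642 ≈ 46.16 kt.
Hurricane Boris: ΔP = 94; V ≈ 6 × 94^0.642 ≈ 110.89 kt.
Difference ≈ 46.16 − 110.89 = -64.73 → -65 kt.

-65 kt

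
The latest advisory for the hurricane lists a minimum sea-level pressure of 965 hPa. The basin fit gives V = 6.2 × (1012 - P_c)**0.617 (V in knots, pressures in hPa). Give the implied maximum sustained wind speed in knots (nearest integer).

67 kt

ΔP = 1012 − 965 = 47 hPa.
47^0.617 ≈ 10.757.
V ≈ 6.2 × 10.757 ≈ 66.7 kt.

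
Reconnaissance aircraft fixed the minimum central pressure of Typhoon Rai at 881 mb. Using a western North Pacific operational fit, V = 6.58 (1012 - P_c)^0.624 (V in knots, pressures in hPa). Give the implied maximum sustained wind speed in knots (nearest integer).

138 kt

ΔP = 1012 − 881 = 131 mb.
131^0.624 ≈ 20.950.
V ≈ 6.58 × 20.950 ≈ 137.8 kt.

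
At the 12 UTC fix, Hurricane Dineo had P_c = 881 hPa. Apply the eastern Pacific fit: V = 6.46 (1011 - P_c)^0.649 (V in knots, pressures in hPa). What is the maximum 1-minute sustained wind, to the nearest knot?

152 kt

ΔP = 1011 − 881 = 130 hPa.
130^0.649 ≈ 23.548.
V ≈ 6.46 × 23.548 ≈ 152.1 kt.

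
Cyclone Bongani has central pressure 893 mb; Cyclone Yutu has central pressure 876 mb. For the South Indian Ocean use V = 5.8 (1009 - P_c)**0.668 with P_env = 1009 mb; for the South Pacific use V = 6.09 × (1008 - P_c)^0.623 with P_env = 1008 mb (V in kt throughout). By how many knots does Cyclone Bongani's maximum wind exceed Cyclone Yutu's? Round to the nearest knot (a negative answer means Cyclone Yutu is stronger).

Cyclone Bongani: ΔP = 116; V ≈ 5.8 × 116^0.668 ≈ 138.83 kt.
Cyclone Yutu: ΔP = 132; V ≈ 6.09 × 132^0.623 ≈ 127.57 kt.
Difference ≈ 138.83 − 127.57 = 11.26 → 11 kt.

11 kt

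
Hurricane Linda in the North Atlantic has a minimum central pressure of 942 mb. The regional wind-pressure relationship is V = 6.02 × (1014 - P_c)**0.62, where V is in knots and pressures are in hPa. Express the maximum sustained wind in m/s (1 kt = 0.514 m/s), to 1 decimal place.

ΔP = 1014 − 942 = 72 mb.
V ≈ 6.02 × 72^0.62 = 6.02 × 14.176 ≈ 85.338 kt.
85.338 × 0.514 ≈ 43.86 m/s → 43.9 m/s.

43.9 m/s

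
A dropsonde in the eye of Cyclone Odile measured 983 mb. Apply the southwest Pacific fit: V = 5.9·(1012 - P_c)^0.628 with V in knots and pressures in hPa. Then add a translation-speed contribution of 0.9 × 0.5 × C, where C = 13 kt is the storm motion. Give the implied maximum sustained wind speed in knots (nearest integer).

55 kt

ΔP = 1012 − 983 = 29 mb.
29^0.628 ≈ 8.287.
V ≈ 5.9 × 8.287 ≈ 48.9 kt.
Translation term: 0.9 × 0.5 × 13 = 5.85 kt.
Corrected V ≈ 54.75 kt → 55 kt.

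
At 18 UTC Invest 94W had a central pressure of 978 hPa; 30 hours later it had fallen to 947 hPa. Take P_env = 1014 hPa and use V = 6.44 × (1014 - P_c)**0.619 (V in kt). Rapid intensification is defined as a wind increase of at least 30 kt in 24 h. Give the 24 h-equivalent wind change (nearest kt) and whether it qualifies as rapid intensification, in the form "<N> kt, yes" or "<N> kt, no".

V₁: ΔP = 36, V ≈ 6.44 × 36^0.619 ≈ 59.19 kt.
V₂: ΔP = 67, V ≈ 6.44 × 67^0.619 ≈ 86.94 kt.
ΔV over 30 h = 27.75 kt → 24 h equivalent = 27.75 × 24/30 ≈ 22.20 kt.
22 kt < 30 kt ⇒ not rapid intensification.

22 kt, no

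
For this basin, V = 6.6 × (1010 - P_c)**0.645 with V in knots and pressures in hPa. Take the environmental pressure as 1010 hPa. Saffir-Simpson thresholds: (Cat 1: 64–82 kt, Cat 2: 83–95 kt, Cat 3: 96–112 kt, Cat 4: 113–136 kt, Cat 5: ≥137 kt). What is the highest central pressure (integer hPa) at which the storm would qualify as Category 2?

Category 2 begins at V = 83 kt.
Required ΔP = (83/6.6)^(1/0.645) = 12.576^1.550 ≈ 50.66 hPa.
P_c ≤ 1010 − 50.66 = 959.34, so the highest integer P_c is 959 hPa.

959 hPa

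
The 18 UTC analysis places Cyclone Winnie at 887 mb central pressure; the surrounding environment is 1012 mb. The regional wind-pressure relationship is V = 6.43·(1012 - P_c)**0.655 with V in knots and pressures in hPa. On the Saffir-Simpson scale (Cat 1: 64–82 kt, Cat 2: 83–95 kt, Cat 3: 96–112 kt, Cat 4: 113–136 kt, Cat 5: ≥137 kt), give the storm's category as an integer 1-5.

5

ΔP = 1012 − 887 = 125 mb.
V ≈ 6.43 × 125^0.655 = 6.43 × 23.63 ≈ 152 kt.
152 kt falls in the Category 5 band.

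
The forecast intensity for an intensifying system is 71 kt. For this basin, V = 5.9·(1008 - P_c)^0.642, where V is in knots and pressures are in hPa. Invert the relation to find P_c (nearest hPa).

960 hPa

ΔP = (V / 5.9)^(1/0.642) = (71/5.9)^1.558.
71/5.9 = 12.034; 12.034^1.558 ≈ 48.18 hPa.
P_c = 1008 − 48.18 = 959.82 ≈ 960 hPa.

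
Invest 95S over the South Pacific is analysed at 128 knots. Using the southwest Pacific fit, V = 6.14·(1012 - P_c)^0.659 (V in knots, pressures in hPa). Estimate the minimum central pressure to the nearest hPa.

912 hPa

ΔP = (V / 6.14)^(1/0.659) = (128/6.14)^1.517.
128/6.14 = 20.847; 20.847^1.517 ≈ 100.36 hPa.
P_c = 1012 − 100.36 = 911.64 ≈ 912 hPa.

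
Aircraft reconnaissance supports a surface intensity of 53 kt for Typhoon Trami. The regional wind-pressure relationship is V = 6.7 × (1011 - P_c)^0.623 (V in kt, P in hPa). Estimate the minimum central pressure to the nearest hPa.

983 hPa

ΔP = (V / 6.7)^(1/0.623) = (53/6.7)^1.605.
53/6.7 = 7.910; 7.910^1.605 ≈ 27.65 hPa.
P_c = 1011 − 27.65 = 983.35 ≈ 983 hPa.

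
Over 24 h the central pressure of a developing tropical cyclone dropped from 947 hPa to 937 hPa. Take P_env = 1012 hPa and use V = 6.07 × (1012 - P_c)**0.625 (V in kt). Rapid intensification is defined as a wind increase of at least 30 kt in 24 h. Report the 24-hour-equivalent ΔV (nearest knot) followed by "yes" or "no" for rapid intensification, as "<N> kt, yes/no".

8 kt, no

V₁: ΔP = 65, V ≈ 6.07 × 65^0.625 ≈ 82.46 kt.
V₂: ΔP = 75, V ≈ 6.07 × 75^0.625 ≈ 90.18 kt.
ΔV over 24 h = 7.72 kt → 24 h equivalent = 7.72 × 24/24 ≈ 7.72 kt.
8 kt < 30 kt ⇒ not rapid intensification.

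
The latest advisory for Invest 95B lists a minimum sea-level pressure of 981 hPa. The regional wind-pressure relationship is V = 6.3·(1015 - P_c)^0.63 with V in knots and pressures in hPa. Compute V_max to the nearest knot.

58 kt

ΔP = 1015 − 981 = 34 hPa.
34^0.63 ≈ 9.222.
V ≈ 6.3 × 9.222 ≈ 58.1 kt.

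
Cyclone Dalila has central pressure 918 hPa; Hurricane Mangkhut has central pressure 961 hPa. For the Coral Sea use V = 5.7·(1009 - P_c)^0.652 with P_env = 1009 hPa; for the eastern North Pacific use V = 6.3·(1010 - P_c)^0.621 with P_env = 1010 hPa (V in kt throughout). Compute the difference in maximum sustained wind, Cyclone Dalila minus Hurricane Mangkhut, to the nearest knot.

Cyclone Dalila: ΔP = 91; V ≈ 5.7 × 91^0.652 ≈ 107.94 kt.
Hurricane Mangkhut: ΔP = 49; V ≈ 6.3 × 49^0.621 ≈ 70.62 kt.
Difference ≈ 107.94 − 70.62 = 37.32 → 37 kt.

37 kt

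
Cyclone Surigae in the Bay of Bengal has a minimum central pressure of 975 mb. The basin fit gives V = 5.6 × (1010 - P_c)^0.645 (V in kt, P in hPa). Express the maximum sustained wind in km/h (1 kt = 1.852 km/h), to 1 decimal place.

ΔP = 1010 − 975 = 35 mb.
V ≈ 5.6 × 35^0.645 = 5.6 × 9.907 ≈ 55.477 kt.
55.477 × 1.852 ≈ 102.74 km/h → 102.7 km/h.

102.7 km/h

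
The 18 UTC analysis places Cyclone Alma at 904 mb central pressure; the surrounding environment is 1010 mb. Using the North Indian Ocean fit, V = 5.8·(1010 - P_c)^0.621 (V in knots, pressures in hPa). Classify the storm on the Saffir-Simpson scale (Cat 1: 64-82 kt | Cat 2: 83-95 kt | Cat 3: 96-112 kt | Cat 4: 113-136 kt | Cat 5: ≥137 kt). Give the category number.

ΔP = 1010 − 904 = 106 mb.
V ≈ 5.8 × 106^0.621 = 5.8 × 18.10 ≈ 105 kt.
105 kt falls in the Category 3 band.

3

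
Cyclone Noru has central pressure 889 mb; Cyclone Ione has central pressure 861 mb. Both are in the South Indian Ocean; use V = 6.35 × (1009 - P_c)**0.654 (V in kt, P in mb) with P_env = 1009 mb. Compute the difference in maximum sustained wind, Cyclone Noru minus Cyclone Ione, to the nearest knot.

Cyclone Noru: ΔP = 120; V ≈ 6.35 × 120^0.654 ≈ 145.40 kt.
Cyclone Ione: ΔP = 148; V ≈ 6.35 × 148^0.654 ≈ 166.77 kt.
Difference ≈ 145.40 − 166.77 = -21.37 → -21 kt.

-21 kt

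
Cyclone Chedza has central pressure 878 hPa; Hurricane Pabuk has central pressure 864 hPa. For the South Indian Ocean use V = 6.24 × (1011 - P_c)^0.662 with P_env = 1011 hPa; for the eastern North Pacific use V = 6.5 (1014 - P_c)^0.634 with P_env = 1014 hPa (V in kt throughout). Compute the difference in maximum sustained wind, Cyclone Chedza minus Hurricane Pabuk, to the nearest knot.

3 kt

Cyclone Chedza: ΔP = 133; V ≈ 6.24 × 133^0.662 ≈ 158.92 kt.
Hurricane Pabuk: ΔP = 150; V ≈ 6.5 × 150^0.634 ≈ 155.80 kt.
Difference ≈ 158.92 − 155.80 = 3.12 → 3 kt.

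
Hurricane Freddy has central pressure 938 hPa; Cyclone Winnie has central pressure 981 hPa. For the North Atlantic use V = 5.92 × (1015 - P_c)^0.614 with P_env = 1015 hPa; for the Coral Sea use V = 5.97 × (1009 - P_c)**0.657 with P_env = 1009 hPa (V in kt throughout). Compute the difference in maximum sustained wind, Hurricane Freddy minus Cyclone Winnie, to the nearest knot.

Hurricane Freddy: ΔP = 77; V ≈ 5.92 × 77^0.614 ≈ 85.24 kt.
Cyclone Winnie: ΔP = 28; V ≈ 5.97 × 28^0.657 ≈ 53.30 kt.
Difference ≈ 85.24 − 53.30 = 31.94 → 32 kt.

32 kt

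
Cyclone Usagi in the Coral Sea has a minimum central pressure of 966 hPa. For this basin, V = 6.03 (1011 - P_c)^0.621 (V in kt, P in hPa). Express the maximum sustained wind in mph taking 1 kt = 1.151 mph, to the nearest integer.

ΔP = 1011 − 966 = 45 hPa.
V ≈ 6.03 × 45^0.621 = 6.03 × 10.633 ≈ 64.115 kt.
64.115 × 1.151 ≈ 73.80 mph → 74 mph.

74 mph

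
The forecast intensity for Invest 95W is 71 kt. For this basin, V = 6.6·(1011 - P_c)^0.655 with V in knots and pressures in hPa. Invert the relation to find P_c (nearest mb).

ΔP = (V / 6.6)^(1/0.655) = (71/6.6)^1.527.
71/6.6 = 10.758; 10.758^1.527 ≈ 37.60 mb.
P_c = 1011 − 37.60 = 973.40 ≈ 973 mb.

973 mb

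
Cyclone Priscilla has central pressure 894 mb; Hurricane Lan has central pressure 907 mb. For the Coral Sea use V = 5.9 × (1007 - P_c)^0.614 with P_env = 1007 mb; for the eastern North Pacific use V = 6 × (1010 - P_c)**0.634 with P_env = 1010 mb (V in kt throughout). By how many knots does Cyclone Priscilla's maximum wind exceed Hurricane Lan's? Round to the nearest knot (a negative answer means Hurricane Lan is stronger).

Cyclone Priscilla: ΔP = 113; V ≈ 5.9 × 113^0.614 ≈ 107.51 kt.
Hurricane Lan: ΔP = 103; V ≈ 6 × 103^0.634 ≈ 113.32 kt.
Difference ≈ 107.51 − 113.32 = -5.81 → -6 kt.

-6 kt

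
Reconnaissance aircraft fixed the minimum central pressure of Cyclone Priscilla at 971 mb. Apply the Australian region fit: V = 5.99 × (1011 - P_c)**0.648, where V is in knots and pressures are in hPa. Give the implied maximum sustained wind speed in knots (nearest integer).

65 kt

ΔP = 1011 − 971 = 40 mb.
40^0.648 ≈ 10.918.
V ≈ 5.99 × 10.918 ≈ 65.4 kt.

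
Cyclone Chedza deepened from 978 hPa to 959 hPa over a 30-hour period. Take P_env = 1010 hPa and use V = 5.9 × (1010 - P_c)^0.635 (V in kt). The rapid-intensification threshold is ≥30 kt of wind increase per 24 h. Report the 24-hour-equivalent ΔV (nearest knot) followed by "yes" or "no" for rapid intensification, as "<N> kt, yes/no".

15 kt, no

V₁: ΔP = 32, V ≈ 5.9 × 32^0.635 ≈ 53.29 kt.
V₂: ΔP = 51, V ≈ 5.9 × 51^0.635 ≈ 71.64 kt.
ΔV over 30 h = 18.35 kt → 24 h equivalent = 18.35 × 24/30 ≈ 14.68 kt.
15 kt < 30 kt ⇒ not rapid intensification.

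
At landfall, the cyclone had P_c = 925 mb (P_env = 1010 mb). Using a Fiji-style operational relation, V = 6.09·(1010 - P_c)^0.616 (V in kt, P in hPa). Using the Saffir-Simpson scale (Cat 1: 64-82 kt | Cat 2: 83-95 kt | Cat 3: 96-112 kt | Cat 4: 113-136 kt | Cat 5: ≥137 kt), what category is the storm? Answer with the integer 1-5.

ΔP = 1010 − 925 = 85 mb.
V ≈ 6.09 × 85^0.616 = 6.09 × 15.44 ≈ 94 kt.
94 kt falls in the Category 2 band.

2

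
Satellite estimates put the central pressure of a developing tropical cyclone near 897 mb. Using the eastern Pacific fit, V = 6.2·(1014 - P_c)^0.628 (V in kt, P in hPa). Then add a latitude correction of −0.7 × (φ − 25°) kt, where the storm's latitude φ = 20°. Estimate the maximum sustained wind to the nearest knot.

ΔP = 1014 − 897 = 117 mb.
117^0.628 ≈ 19.899.
V ≈ 6.2 × 19.899 ≈ 123.4 kt.
Latitude correction: −0.7 × (20 − 25) = 3.5 kt.
Corrected V ≈ 126.9 kt → 127 kt.

127 kt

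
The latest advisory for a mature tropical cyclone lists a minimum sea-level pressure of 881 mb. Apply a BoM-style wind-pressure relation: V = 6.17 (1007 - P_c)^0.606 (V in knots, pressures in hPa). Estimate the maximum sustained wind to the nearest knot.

116 kt

ΔP = 1007 − 881 = 126 mb.
126^0.606 ≈ 18.742.
V ≈ 6.17 × 18.742 ≈ 115.6 kt.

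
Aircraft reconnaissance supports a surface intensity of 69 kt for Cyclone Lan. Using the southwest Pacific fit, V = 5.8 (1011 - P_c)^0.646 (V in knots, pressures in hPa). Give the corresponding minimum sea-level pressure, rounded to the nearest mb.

ΔP = (V / 5.8)^(1/0.646) = (69/5.8)^1.548.
69/5.8 = 11.897; 11.897^1.548 ≈ 46.21 mb.
P_c = 1011 − 46.21 = 964.79 ≈ 965 mb.

965 mb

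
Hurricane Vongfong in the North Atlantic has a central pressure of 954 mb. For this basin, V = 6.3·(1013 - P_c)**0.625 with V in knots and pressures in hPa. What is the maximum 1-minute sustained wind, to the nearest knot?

81 kt

ΔP = 1013 − 954 = 59 mb.
59^0.625 ≈ 12.787.
V ≈ 6.3 × 12.787 ≈ 80.6 kt.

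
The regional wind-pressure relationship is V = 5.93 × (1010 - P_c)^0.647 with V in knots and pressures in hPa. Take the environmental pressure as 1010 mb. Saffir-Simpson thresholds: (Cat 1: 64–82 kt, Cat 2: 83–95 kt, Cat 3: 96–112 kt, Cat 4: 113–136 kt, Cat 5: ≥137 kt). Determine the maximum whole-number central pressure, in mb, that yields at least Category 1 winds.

970 mb

Category 1 begins at V = 64 kt.
Required ΔP = (64/5.93)^(1/0.647) = 10.793^1.546 ≈ 39.52 mb.
P_c ≤ 1010 − 39.52 = 970.48, so the highest integer P_c is 970 mb.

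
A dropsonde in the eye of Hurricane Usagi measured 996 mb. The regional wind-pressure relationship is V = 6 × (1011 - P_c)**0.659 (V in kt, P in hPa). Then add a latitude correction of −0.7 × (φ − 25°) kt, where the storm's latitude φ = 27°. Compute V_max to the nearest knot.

ΔP = 1011 − 996 = 15 mb.
15^0.659 ≈ 5.957.
V ≈ 6 × 5.957 ≈ 35.7 kt.
Latitude correction: −0.7 × (27 − 25) = -1.4 kt.
Corrected V ≈ 34.3 kt → 34 kt.

34 kt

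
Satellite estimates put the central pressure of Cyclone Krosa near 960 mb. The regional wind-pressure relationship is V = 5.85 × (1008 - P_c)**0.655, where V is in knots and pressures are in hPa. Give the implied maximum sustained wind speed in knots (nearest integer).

74 kt

ΔP = 1008 − 960 = 48 mb.
48^0.655 ≈ 12.624.
V ≈ 5.85 × 12.624 ≈ 73.9 kt.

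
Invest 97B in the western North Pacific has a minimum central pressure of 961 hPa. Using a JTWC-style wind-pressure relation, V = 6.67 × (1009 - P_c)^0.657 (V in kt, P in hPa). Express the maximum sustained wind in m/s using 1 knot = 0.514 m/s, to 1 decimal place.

43.6 m/s

ΔP = 1009 − 961 = 48 hPa.
V ≈ 6.67 × 48^0.657 = 6.67 × 12.723 ≈ 84.860 kt.
84.860 × 0.514 ≈ 43.62 m/s → 43.6 m/s.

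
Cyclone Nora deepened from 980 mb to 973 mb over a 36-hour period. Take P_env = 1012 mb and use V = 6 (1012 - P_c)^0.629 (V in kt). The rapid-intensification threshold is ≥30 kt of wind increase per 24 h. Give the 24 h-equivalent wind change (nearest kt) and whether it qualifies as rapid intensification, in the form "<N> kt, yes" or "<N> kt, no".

5 kt, no

V₁: ΔP = 32, V ≈ 6 × 32^0.629 ≈ 53.08 kt.
V₂: ΔP = 39, V ≈ 6 × 39^0.629 ≈ 60.11 kt.
ΔV over 36 h = 7.03 kt → 24 h equivalent = 7.03 × 24/36 ≈ 4.69 kt.
5 kt < 30 kt ⇒ not rapid intensification.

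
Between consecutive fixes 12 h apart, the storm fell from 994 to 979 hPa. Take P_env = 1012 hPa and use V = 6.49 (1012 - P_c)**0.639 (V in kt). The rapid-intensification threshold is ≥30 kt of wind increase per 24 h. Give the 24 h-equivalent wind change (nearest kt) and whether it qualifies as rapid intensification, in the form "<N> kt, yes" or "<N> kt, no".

39 kt, yes

V₁: ΔP = 18, V ≈ 6.49 × 18^0.639 ≈ 41.15 kt.
V₂: ΔP = 33, V ≈ 6.49 × 33^0.639 ≈ 60.61 kt.
ΔV over 12 h = 19.46 kt → 24 h equivalent = 19.46 × 24/12 ≈ 38.92 kt.
39 kt ≥ 30 kt ⇒ rapid intensification.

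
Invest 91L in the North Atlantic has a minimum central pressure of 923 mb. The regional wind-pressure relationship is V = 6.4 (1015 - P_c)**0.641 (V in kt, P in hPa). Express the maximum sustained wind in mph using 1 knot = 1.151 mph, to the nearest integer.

134 mph

ΔP = 1015 − 923 = 92 mb.
V ≈ 6.4 × 92^0.641 = 6.4 × 18.146 ≈ 116.136 kt.
116.136 × 1.151 ≈ 133.67 mph → 134 mph.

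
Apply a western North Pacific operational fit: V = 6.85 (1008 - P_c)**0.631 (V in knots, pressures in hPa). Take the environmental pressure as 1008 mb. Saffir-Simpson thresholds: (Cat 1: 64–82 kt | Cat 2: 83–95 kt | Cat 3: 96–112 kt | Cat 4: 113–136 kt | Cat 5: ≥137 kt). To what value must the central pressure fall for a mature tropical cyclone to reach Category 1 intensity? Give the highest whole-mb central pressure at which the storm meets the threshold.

973 mb

Category 1 begins at V = 64 kt.
Required ΔP = (64/6.85)^(1/0.631) = 9.343^1.585 ≈ 34.52 mb.
P_c ≤ 1008 − 34.52 = 973.48, so the highest integer P_c is 973 mb.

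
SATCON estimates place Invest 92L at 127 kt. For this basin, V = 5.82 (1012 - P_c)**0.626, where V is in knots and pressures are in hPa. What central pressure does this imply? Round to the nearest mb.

874 mb

ΔP = (V / 5.82)^(1/0.626) = (127/5.82)^1.597.
127/5.82 = 21.821; 21.821^1.597 ≈ 137.65 mb.
P_c = 1012 − 137.65 = 874.35 ≈ 874 mb.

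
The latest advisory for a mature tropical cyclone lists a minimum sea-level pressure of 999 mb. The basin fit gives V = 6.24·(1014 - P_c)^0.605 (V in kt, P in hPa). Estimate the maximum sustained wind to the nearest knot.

ΔP = 1014 − 999 = 15 mb.
15^0.605 ≈ 5.147.
V ≈ 6.24 × 5.147 ≈ 32.1 kt.

32 kt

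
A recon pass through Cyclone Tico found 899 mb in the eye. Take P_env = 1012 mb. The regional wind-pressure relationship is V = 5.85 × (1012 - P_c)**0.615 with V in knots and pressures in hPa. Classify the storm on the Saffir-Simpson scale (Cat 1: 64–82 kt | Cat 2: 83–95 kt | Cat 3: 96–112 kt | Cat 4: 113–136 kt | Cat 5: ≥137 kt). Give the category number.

3

ΔP = 1012 − 899 = 113 mb.
V ≈ 5.85 × 113^0.615 = 5.85 × 18.31 ≈ 107 kt.
107 kt falls in the Category 3 band.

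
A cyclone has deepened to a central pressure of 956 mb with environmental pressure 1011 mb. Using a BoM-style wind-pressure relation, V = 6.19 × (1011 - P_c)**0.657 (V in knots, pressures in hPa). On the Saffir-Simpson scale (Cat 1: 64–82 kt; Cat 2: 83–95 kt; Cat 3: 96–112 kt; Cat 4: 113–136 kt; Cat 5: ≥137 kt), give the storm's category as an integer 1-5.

ΔP = 1011 − 956 = 55 mb.
V ≈ 6.19 × 55^0.657 = 6.19 × 13.91 ≈ 86 kt.
86 kt falls in the Category 2 band.

2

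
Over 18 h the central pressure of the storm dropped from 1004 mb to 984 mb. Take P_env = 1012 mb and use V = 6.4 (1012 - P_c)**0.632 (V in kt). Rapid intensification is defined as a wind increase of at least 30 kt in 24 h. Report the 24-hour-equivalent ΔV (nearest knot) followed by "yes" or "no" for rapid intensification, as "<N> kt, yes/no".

V₁: ΔP = 8, V ≈ 6.4 × 8^0.632 ≈ 23.82 kt.
V₂: ΔP = 28, V ≈ 6.4 × 28^0.632 ≈ 52.58 kt.
ΔV over 18 h = 28.76 kt → 24 h equivalent = 28.76 × 24/18 ≈ 38.35 kt.
38 kt ≥ 30 kt ⇒ rapid intensification.

38 kt, yes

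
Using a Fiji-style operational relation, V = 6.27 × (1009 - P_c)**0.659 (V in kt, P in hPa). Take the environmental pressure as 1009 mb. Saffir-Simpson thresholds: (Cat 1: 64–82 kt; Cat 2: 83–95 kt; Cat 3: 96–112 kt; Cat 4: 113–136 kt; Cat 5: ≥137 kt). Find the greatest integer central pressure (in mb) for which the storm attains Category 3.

Category 3 begins at V = 96 kt.
Required ΔP = (96/6.27)^(1/0.659) = 15.311^1.517 ≈ 62.83 mb.
P_c ≤ 1009 − 62.83 = 946.17, so the highest integer P_c is 946 mb.

946 mb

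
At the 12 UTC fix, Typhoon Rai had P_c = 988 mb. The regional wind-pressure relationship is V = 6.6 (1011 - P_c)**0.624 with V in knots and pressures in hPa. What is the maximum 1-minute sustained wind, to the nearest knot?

ΔP = 1011 − 988 = 23 mb.
23^0.624 ≈ 7.075.
V ≈ 6.6 × 7.075 ≈ 46.7 kt.

47 kt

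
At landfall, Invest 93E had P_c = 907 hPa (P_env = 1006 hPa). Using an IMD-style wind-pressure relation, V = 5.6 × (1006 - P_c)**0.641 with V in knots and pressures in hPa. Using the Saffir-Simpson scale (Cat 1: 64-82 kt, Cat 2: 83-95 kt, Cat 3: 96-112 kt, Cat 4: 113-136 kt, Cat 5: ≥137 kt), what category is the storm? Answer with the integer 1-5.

ΔP = 1006 − 907 = 99 hPa.
V ≈ 5.6 × 99^0.641 = 5.6 × 19.02 ≈ 107 kt.
107 kt falls in the Category 3 band.

3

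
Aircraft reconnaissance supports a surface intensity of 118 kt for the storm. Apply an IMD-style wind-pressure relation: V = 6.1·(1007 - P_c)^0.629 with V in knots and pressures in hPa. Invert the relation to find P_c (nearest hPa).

896 hPa

ΔP = (V / 6.1)^(1/0.629) = (118/6.1)^1.590.
118/6.1 = 19.344; 19.344^1.590 ≈ 111.02 hPa.
P_c = 1007 − 111.02 = 895.98 ≈ 896 hPa.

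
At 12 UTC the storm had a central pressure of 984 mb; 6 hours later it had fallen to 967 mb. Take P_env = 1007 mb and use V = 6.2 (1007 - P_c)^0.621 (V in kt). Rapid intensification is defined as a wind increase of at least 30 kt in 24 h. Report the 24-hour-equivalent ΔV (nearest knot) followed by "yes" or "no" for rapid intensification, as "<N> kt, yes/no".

V₁: ΔP = 23, V ≈ 6.2 × 23^0.621 ≈ 43.45 kt.
V₂: ΔP = 40, V ≈ 6.2 × 40^0.621 ≈ 61.27 kt.
ΔV over 6 h = 17.82 kt → 24 h equivalent = 17.82 × 24/6 ≈ 71.28 kt.
71 kt ≥ 30 kt ⇒ rapid intensification.

71 kt, yes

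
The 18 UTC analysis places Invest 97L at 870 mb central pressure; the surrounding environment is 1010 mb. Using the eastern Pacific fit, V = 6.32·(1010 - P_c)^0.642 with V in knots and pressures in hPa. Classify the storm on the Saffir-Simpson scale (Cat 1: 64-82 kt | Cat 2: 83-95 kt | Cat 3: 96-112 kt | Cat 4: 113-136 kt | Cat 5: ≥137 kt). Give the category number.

5

ΔP = 1010 − 870 = 140 mb.
V ≈ 6.32 × 140^0.642 = 6.32 × 23.87 ≈ 151 kt.
151 kt falls in the Category 5 band.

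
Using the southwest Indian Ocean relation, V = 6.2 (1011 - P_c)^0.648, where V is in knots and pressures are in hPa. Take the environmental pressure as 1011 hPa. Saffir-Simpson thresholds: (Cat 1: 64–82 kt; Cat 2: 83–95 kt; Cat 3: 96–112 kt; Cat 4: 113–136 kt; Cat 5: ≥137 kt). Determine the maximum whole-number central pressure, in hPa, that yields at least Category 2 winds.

Category 2 begins at V = 83 kt.
Required ΔP = (83/6.2)^(1/0.648) = 13.387^1.543 ≈ 54.79 hPa.
P_c ≤ 1011 − 54.79 = 956.21, so the highest integer P_c is 956 hPa.

956 hPa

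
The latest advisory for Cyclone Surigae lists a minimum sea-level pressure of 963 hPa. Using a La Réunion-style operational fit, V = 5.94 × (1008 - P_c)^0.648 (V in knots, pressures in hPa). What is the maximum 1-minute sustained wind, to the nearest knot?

70 kt

ΔP = 1008 − 963 = 45 hPa.
45^0.648 ≈ 11.784.
V ≈ 5.94 × 11.784 ≈ 70.0 kt.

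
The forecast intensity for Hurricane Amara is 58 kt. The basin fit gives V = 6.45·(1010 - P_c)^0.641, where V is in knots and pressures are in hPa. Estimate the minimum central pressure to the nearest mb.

979 mb

ΔP = (V / 6.45)^(1/0.641) = (58/6.45)^1.560.
58/6.45 = 8.992; 8.992^1.560 ≈ 30.77 mb.
P_c = 1010 − 30.77 = 979.23 ≈ 979 mb.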